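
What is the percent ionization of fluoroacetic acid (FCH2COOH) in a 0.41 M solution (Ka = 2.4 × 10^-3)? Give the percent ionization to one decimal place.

FCH2COOH ⇌ FCH2COO- + H+; let x = [H+] at equilibrium.
Solve x² + 0.0024x − 0.000984 = 0 → x = 3.02 × 10^-2 M
Fraction ionized = 3.02 × 10^-2 / 0.41 = 0.0737 → 7.4%

7.4%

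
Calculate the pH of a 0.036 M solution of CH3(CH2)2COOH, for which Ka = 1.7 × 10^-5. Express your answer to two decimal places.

CH3(CH2)2COOH ⇌ CH3(CH2)2COO- + H+
Ka = [H+]²/(0.036 − [H+]) = 1.7 × 10^-5
Assume [H+] ≪ 0.036: [H+] ≈ √(1.7 × 10^-5 × 0.036) = 7.82 × 10^-4 M
([H+]/C₀ = 2.2% < 5%, so the approximation holds.)
pH = −log(7.82 × 10^-4) = 3.11

pH = 3.11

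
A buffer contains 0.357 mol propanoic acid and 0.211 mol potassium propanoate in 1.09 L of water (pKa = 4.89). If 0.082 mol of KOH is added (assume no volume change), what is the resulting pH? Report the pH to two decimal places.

OH- converts CH3CH2COOH to CH3CH2COO-: CH3CH2COOH → 0.275 mol, CH3CH2COO- → 0.293 mol.
Henderson–Hasselbalch with mole ratio 0.293/0.275: pH = 4.89 + (+0.028)

pH = 4.92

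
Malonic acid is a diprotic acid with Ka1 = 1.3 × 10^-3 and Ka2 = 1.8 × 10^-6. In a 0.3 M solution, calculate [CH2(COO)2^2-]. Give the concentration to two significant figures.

1.8 × 10^-6 M

First ionization gives [H+] ≈ [CH2(COOH)COO-] = 1.91 × 10^-2 M.
Second step: Ka2 = [H+][CH2(COO)2^2-]/[CH2(COOH)COO-] ≈ [CH2(COO)2^2-] (since [H+] ≈ [CH2(COOH)COO-]).
So [CH2(COO)2^2-] ≈ Ka2.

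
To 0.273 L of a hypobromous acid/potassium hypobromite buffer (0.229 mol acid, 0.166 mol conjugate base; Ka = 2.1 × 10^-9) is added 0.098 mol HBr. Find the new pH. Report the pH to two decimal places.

pH = 8.00

Added H+ converts OBr- to HOBr: HOBr → 0.327 mol, OBr- → 0.068 mol.
pKa = −log(2.1 × 10^-9) = 8.678
Henderson–Hasselbalch with mole ratio 0.068/0.327: pH = 8.678 + (-0.682)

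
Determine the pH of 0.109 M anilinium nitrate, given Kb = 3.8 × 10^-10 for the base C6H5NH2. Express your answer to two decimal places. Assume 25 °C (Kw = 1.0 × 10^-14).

C6H5NH3+ is the conjugate acid of the weak base C6H5NH2.
Ka = Kw/Kb = 1.0×10^-14 / 3.8 × 10^-10 = 2.63 × 10^-5
From the ICE table, Ka = x²/(0.109 − x) = 2.63 × 10^-5.
Neglecting x in the denominator: x = √(2.63 × 10^-5 × 0.109) = 1.69 × 10^-3 M
pH = −log[H+] = −log(1.69 × 10^-3) = 2.77

pH = 2.77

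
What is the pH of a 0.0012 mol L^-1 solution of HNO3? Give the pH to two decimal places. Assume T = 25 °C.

HNO3 is a strong acid and dissociates completely, so [H+] = 0.0012 M.
pH = -log(0.0012) = 2.92

pH = 2.92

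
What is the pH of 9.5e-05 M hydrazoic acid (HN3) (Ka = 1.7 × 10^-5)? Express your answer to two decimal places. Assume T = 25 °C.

HN3 ⇌ N3- + H+
Let x = [H+] at equilibrium. Ka = x²/(9.5e-05 − x).
x is not negligible relative to C₀; solve x² + 1.7e-05·x − 1.62e-09 = 0.
x = (−Ka + √(Ka² + 4·Ka·C₀))/2 = 3.26 × 10^-5 M
pH = −log[H+] = −log(3.26 × 10^-5) = 4.49

pH = 4.49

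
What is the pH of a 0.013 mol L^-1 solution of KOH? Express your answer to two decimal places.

KOH is a strong base; [OH-] = 0.013 M.
pOH = -log(0.013) = 1.89
pH = 14.00 - 1.89 = 12.11

pH = 12.11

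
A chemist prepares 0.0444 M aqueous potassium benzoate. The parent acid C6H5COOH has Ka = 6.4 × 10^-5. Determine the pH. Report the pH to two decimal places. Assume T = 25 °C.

C6H5COO- is the conjugate base of the weak acid C6H5COOH.
Kb = Kw/Ka = 1.0×10^-14 / 6.4 × 10^-5 = 1.56 × 10^-10
Let x = [OH-] at equilibrium. Kb = x²/(0.0444 − x).
Neglecting x in the denominator: x = √(1.56 × 10^-10 × 0.0444) = 2.63 × 10^-6 M
Check: 0.0059% ionized — well under 5%, approximation valid.
pOH = 5.58, so pH = 14.00 − pOH = 8.42

pH = 8.42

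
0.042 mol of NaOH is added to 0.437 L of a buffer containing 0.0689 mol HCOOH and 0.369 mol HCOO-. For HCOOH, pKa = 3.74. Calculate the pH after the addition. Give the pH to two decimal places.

pH = 4.92

OH- converts HCOOH to HCOO-: HCOOH → 0.0269 mol, HCOO- → 0.411 mol.
pH = pKa + log([A⁻]/[HA]) = 3.74 + log(0.411/0.0269) = 3.74 +1.184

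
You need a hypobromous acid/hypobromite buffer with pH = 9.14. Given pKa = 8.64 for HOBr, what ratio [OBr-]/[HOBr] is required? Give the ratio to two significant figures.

ratio = 3.2

pH = pKa + log(r) ⇒ log(r) = 9.14 − 8.64 = +0.50
r = [OBr-]/[HOBr] = 10^(+0.50) = 3.16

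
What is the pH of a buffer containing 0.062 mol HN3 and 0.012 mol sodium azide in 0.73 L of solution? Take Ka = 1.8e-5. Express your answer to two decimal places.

pH = 4.03

pKa = −log(1.8 × 10^-5) = 4.745
pH = pKa + log([A⁻]/[HA]) = 4.745 + log(0.012/0.062)
pH = 4.745 + (-0.713) = 4.03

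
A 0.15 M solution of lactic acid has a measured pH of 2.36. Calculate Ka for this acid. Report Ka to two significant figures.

Ka = 1.3 × 10^-4

[H+] = 10^(-2.36) = 4.37 × 10^-3 M
At equilibrium [HA] = 0.15 − 4.37 × 10^-3 = 1.46 × 10^-1 M
Ka = [H+][A-]/[HA] = (4.37 × 10^-3)² / 1.46 × 10^-1 = 1.3 × 10^-4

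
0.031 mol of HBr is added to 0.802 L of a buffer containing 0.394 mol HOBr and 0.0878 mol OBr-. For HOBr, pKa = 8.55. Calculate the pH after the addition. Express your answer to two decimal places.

Added H+ converts OBr- to HOBr: HOBr → 0.425 mol, OBr- → 0.0568 mol.
Henderson–Hasselbalch with mole ratio 0.0568/0.425: pH = 8.55 + (-0.874)

pH = 7.68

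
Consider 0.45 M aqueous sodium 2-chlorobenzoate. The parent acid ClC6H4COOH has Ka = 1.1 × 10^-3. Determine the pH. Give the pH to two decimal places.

ClC6H4COO- is the conjugate base of the weak acid ClC6H4COOH.
Kb = Kw/Ka = 1.0×10^-14 / 1.1 × 10^-3 = 9.09 × 10^-12
From the ICE table, Kb = x²/(0.45 − x) = 9.09 × 10^-12.
Since Kb ≪ C₀, x ≈ √(Kb·C₀) = 2.02 × 10^-6 M.
pOH = 5.69, so pH = 14.00 − pOH = 8.31

pH = 8.31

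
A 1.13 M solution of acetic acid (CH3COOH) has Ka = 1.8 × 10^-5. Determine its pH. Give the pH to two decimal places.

CH3COOH ⇌ CH3COO- + H+
From the ICE table, Ka = x²/(1.13 − x) = 1.8 × 10^-5.
Neglecting x in the denominator: x = √(1.8 × 10^-5 × 1.13) = 4.51 × 10^-3 M
Check: 0.4% ionized — well under 5%, approximation valid.
pH = −log[H+] = −log(4.51 × 10^-3) = 2.35

pH = 2.35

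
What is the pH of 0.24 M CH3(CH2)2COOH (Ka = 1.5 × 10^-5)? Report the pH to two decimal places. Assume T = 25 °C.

CH3(CH2)2COOH ⇌ CH3(CH2)2COO- + H+
Ka = x²/(0.24 − x) = 1.5 × 10^-5
Since Ka ≪ C₀, x ≈ √(Ka·C₀) = 1.90 × 10^-3 M.
pH = −log(1.90 × 10^-3) = 2.72

pH = 2.72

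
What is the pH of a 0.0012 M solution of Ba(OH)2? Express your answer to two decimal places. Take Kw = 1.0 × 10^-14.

pH = 11.38

Ba(OH)2 is a strong base (each formula unit releases 2 OH-); [OH-] = 0.0024 M.
pOH = -log(0.0024) = 2.62
pH = 14.00 - 2.62 = 11.38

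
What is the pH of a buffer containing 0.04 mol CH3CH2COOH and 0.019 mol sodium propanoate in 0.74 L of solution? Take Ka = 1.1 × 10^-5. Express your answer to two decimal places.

pH = 4.64

pKa = −log(1.1 × 10^-5) = 4.959
Henderson–Hasselbalch: pH = pKa + log([CH3CH2COO-]/[CH3CH2COOH]) = 4.959 + log(0.019/0.04)
pH = 4.959 + (-0.323) = 4.64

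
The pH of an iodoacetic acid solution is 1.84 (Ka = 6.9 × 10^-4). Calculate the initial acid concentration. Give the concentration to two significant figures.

[H+] = 10^(-1.84) = 1.45 × 10^-2 M = x
Ka = x²/(C₀ − x) ⇒ C₀ = x + x²/Ka
C₀ = 1.45 × 10^-2 + (1.45 × 10^-2)²/(6.9 × 10^-4) = 3.19 × 10^-1 M

C₀ = 3.2 × 10^-1 M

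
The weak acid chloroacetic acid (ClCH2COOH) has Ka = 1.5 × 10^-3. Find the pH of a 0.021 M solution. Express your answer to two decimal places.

ClCH2COOH ⇌ ClCH2COO- + H+
From the ICE table, Ka = [H+]²/(0.021 − [H+]) = 1.5 × 10^-3.
Here C₀/Ka ≈ 14, so the small-[H+] approximation fails. Use the quadratic:
[H+] = [−0.0015 + √(0.0015² + 0.000126)]/2 = 4.91 × 10^-3 M
pH = −log(4.91 × 10^-3) = 2.31

pH = 2.31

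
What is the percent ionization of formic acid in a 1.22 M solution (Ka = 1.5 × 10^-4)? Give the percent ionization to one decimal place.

HCOOH ⇌ HCOO- + H+; let x = [H+] at equilibrium.
x ≈ √(Ka·C₀) = √(1.5 × 10^-4 × 1.22) = 1.35 × 10^-2 M
% ionization = x/C₀ × 100% = 1.35 × 10^-2/1.22 × 100% = 1.1%

1.1%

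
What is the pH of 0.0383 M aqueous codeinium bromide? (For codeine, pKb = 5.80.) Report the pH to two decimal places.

pH = 4.81

C18H22NO3+ is the conjugate acid of the weak base C18H21NO3.
Kb = 10^(−5.80) = 1.58 × 10^-6
Ka = Kw/Kb = 1.0×10^-14 / 1.58 × 10^-6 = 6.33 × 10^-9
Ka = [H+]²/(0.0383 − [H+]) = 6.33 × 10^-9
Assume [H+] ≪ 0.0383: [H+] ≈ √(6.33 × 10^-9 × 0.0383) = 1.56 × 10^-5 M
([H+]/C₀ = 0.041% < 5%, so the approximation holds.)
pH = −log[H+] = −log(1.56 × 10^-5) = 4.81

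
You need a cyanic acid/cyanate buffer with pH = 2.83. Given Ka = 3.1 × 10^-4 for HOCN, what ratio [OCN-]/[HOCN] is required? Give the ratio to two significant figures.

ratio = 0.21

pKa = -log(3.1 × 10^-4) = 3.509
pH = pKa + log(r) ⇒ log(r) = 2.83 − 3.509 = -0.679
r = [OCN-]/[HOCN] = 10^(-0.679) = 0.209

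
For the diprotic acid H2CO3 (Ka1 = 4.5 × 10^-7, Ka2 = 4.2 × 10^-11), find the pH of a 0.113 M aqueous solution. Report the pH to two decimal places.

pH = 3.65

Since Ka1 ≫ Ka2, the first ionization dominates [H+].
Ka1 = x²/(0.113 − x) = 4.5 × 10^-7
x ≈ √(4.5 × 10^-7 × 0.113) = 2.25 × 10^-4 M
pH = −log(2.25 × 10^-4) = 3.65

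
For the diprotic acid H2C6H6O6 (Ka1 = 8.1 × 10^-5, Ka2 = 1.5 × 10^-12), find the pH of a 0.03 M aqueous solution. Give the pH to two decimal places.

Since Ka1 ≫ Ka2, the first ionization dominates [H+].
Ka1 = x²/(0.03 − x) = 8.1 × 10^-5
Solving the quadratic: x = (−Ka1 + √(Ka1² + 4·Ka1·C₀))/2 = 1.52 × 10^-3 M
pH = −log(1.52 × 10^-3) = 2.82

pH = 2.82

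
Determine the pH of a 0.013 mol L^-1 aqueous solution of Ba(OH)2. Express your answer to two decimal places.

pH = 12.41

Ba(OH)2 is a strong base (each formula unit releases 2 OH-); [OH-] = 0.026 M.
pOH = -log(0.026) = 1.59
pH = 14.00 - 1.59 = 12.41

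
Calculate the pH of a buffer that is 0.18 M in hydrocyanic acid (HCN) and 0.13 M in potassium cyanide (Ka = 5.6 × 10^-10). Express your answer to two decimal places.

pH = 9.11

pKa = −log(5.6 × 10^-10) = 9.252
Henderson–Hasselbalch: pH = pKa + log([CN-]/[HCN]) = 9.252 + log(0.13/0.18)
pH = 9.252 + (-0.141) = 9.11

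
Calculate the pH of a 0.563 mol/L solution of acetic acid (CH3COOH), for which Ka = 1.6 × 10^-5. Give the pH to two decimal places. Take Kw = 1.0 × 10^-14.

pH = 2.52

CH3COOH ⇌ CH3COO- + H+
Ka = [H+]²/(0.563 − [H+]) = 1.6 × 10^-5
Since Ka ≪ C₀, [H+] ≈ √(Ka·C₀) = 3.00 × 10^-3 M.
pH = −log[H+] = −log(3.00 × 10^-3) = 2.52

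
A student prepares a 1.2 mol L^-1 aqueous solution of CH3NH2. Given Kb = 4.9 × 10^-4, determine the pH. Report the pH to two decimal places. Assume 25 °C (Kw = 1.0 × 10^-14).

CH3NH2 + H2O ⇌ CH3NH3+ + OH-
Let x = [OH-] at equilibrium. Kb = x²/(1.2 − x).
Since Kb ≪ C₀, x ≈ √(Kb·C₀) = 2.42 × 10^-2 M.
Check: 2% ionized — well under 5%, approximation valid.
pOH = 1.62, so pH = 14.00 − pOH = 12.38

pH = 12.38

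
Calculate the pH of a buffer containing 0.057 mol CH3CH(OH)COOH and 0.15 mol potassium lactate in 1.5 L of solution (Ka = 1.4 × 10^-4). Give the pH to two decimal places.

pKa = −log(1.4 × 10^-4) = 3.854
Using pH = pKa + log([base]/[acid]) with [base]/[acid] = 0.15/0.057:
pH = 3.854 + (+0.420) = 4.27

pH = 4.27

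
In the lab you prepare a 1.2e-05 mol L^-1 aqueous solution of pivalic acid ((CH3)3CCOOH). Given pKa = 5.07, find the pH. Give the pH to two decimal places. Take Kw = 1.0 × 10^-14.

(CH3)3CCOOH ⇌ (CH3)3CCOO- + H+
Ka = 10^(−5.07) = 8.51 × 10^-6
Ka = x²/(1.2e-05 − x) = 8.51 × 10^-6
The 5% rule fails; solving x² + Ka·x − Ka·C₀ = 0 exactly:
x = (−Ka + √(Ka² + 4·Ka·C₀))/2 = 6.71 × 10^-6 M
pH = −log(6.71 × 10^-6) = 5.17

pH = 5.17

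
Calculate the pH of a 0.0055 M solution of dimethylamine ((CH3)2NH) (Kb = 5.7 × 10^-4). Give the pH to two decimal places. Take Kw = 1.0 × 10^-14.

pH = 11.18

(CH3)2NH + H2O ⇌ (CH3)2NH2+ + OH-
Let x = [OH-] at equilibrium. Kb = x²/(0.0055 − x).
Here C₀/Kb ≈ 9.65, so the small-x approximation fails. Use the quadratic:
x = [−0.00057 + √(0.00057² + 1.25e-05)]/2 = 1.51 × 10^-3 M
pOH = −log(1.51 × 10^-3) = 2.82; pH = 14.00 − 2.82 = 11.18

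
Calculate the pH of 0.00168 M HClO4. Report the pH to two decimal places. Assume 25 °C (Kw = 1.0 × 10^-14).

pH = 2.77

HClO4 is a strong acid and dissociates completely, so [H+] = 0.00168 M.
pH = -log(0.00168) = 2.77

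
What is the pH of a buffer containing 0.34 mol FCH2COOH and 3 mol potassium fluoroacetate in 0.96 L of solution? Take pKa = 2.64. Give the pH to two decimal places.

pH = 3.59

pH = pKa + log([A⁻]/[HA]) = 2.64 + log(3/0.34)
pH = 2.64 + (+0.946) = 3.59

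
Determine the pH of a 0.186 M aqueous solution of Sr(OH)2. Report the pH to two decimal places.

Sr(OH)2 is a strong base (each formula unit releases 2 OH-); [OH-] = 0.372 M.
pOH = -log(0.372) = 0.43
pH = 14.00 - 0.43 = 13.57

pH = 13.57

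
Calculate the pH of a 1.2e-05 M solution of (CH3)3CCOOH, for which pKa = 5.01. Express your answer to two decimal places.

pH = 5.16

(CH3)3CCOOH ⇌ (CH3)3CCOO- + H+
Ka = 10^(−5.01) = 9.77 × 10^-6
Ka = x²/(1.2e-05 − x) = 9.77 × 10^-6
Here C₀/Ka ≈ 1.23, so the small-x approximation fails. Use the quadratic:
x = (−Ka + √(Ka² + 4·Ka·C₀))/2 = 6.99 × 10^-6 M
pH = −log[H+] = −log(6.99 × 10^-6) = 5.16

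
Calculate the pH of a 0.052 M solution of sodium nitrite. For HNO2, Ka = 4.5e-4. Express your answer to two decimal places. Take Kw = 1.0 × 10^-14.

pH = 8.03

NO2- is the conjugate base of the weak acid HNO2.
Kb = Kw/Ka = 1.0×10^-14 / 4.5 × 10^-4 = 2.22 × 10^-11
Let x = [OH-] at equilibrium. Kb = x²/(0.052 − x).
Assume x ≪ 0.052: x ≈ √(2.22 × 10^-11 × 0.052) = 1.07 × 10^-6 M
(x/C₀ = 0.0021% < 5%, so the approximation holds.)
pOH = 5.97, so pH = 14.00 − pOH = 8.03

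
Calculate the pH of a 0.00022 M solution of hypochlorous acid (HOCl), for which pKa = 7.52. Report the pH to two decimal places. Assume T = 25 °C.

pH = 5.59

HOCl ⇌ OCl- + H+
Ka = 10^(−7.52) = 3.02 × 10^-8
From the ICE table, Ka = [H+]²/(0.00022 − [H+]) = 3.02 × 10^-8.
Since Ka ≪ C₀, [H+] ≈ √(Ka·C₀) = 2.58 × 10^-6 M.
pH = −log(2.58 × 10^-6) = 5.59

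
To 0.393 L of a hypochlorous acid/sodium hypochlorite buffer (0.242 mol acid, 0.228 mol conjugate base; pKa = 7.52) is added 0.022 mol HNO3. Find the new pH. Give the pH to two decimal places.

pH = 7.41

Added H+ converts OCl- to HOCl: HOCl → 0.264 mol, OCl- → 0.206 mol.
pH = pKa + log(n_OCl-/n_HOCl) = 7.52 + log(0.206/0.264) = 7.52 + (-0.108)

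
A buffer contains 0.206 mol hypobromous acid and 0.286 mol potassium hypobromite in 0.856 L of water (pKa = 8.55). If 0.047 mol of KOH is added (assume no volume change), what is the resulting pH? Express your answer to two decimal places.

OH- converts HOBr to OBr-: HOBr → 0.159 mol, OBr- → 0.333 mol.
Henderson–Hasselbalch with mole ratio 0.333/0.159: pH = 8.55 + (+0.321)

pH = 8.87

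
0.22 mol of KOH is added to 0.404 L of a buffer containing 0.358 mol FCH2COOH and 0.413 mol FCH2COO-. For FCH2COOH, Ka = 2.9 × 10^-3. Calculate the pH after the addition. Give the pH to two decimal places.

After neutralization: n(FCH2COOH) = 0.138 mol, n(FCH2COO-) = 0.633 mol.
pKa = −log(2.9 × 10^-3) = 2.538
pH = pKa + log(n_FCH2COO-/n_FCH2COOH) = 2.538 + log(0.633/0.138) = 2.538 + (+0.662)

pH = 3.20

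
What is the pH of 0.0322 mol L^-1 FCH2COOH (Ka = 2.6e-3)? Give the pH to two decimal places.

FCH2COOH ⇌ FCH2COO- + H+
From the ICE table, Ka = x²/(0.0322 − x) = 2.6 × 10^-3.
Here C₀/Ka ≈ 12.4, so the small-x approximation fails. Use the quadratic:
x = [−0.0026 + √(0.0026² + 0.000335)]/2 = 7.94 × 10^-3 M
pH = −log[H+] = −log(7.94 × 10^-3) = 2.10

pH = 2.10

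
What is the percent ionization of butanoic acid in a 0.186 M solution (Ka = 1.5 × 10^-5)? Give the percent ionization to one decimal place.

0.9%

CH3(CH2)2COOH ⇌ CH3(CH2)2COO- + H+; let x = [H+] at equilibrium.
x ≈ √(Ka·C₀) = √(1.5 × 10^-5 × 0.186) = 1.67 × 10^-3 M
Fraction ionized = 1.67 × 10^-3 / 0.186 = 0.0090 → 0.9%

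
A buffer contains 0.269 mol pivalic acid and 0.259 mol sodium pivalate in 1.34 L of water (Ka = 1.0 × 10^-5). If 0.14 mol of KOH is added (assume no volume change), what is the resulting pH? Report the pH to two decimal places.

OH- converts (CH3)3CCOOH to (CH3)3CCOO-: (CH3)3CCOOH → 0.129 mol, (CH3)3CCOO- → 0.399 mol.
pKa = −log(1.0 × 10^-5) = 5.000
pH = pKa + log([A⁻]/[HA]) = 5.000 + log(0.399/0.129) = 5.000 +0.490

pH = 5.49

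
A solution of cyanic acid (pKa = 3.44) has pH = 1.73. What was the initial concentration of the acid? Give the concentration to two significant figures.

[H+] = 10^(-1.73) = 1.86 × 10^-2 M = x
Ka = 10^(−3.44) = 3.63 × 10^-4
Ka = x²/(C₀ − x) ⇒ C₀ = x + x²/Ka
C₀ = 1.86 × 10^-2 + (1.86 × 10^-2)²/(3.63 × 10^-4) = 9.72 × 10^-1 M

C₀ = 9.7 × 10^-1 M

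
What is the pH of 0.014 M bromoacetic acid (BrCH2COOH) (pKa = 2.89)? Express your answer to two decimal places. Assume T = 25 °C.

BrCH2COOH ⇌ BrCH2COO- + H+
Ka = 10^(−2.89) = 1.29 × 10^-3
From the ICE table, Ka = x²/(0.014 − x) = 1.29 × 10^-3.
The 5% rule fails; solving x² + Ka·x − Ka·C₀ = 0 exactly:
x = [−0.00129 + √(0.00129² + 7.22e-05)]/2 = 3.65 × 10^-3 M
pH = −log[H+] = −log(3.65 × 10^-3) = 2.44

pH = 2.44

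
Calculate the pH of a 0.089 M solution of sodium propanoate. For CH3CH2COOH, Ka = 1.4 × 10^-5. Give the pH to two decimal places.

CH3CH2COO- is the conjugate base of the weak acid CH3CH2COOH.
Kb = Kw/Ka = 1.0×10^-14 / 1.4 × 10^-5 = 7.14 × 10^-10
From the ICE table, Kb = [OH-]²/(0.089 − [OH-]) = 7.14 × 10^-10.
Neglecting [OH-] in the denominator: [OH-] = √(7.14 × 10^-10 × 0.089) = 7.97 × 10^-6 M
pOH = 5.10, so pH = 14.00 − pOH = 8.90

pH = 8.90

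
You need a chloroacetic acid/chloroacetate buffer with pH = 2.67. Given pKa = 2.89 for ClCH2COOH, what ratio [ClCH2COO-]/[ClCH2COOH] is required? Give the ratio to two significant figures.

pH = pKa + log(r) ⇒ log(r) = 2.67 − 2.89 = -0.22
r = [ClCH2COO-]/[ClCH2COOH] = 10^(-0.22) = 0.603

ratio = 0.60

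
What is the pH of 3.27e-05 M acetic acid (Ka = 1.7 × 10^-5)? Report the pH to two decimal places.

pH = 4.78

CH3COOH ⇌ CH3COO- + H+
Ka = [H+]²/(3.27e-05 − [H+]) = 1.7 × 10^-5
The 5% rule fails; solving [H+]² + Ka·[H+] − Ka·C₀ = 0 exactly:
[H+] = (−Ka + √(Ka² + 4·Ka·C₀))/2 = 1.66 × 10^-5 M
pH = −log[H+] = −log(1.66 × 10^-5) = 4.78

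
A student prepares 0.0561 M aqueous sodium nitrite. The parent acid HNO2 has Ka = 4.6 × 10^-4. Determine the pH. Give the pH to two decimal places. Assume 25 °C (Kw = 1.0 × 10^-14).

NO2- is the conjugate base of the weak acid HNO2.
Kb = Kw/Ka = 1.0×10^-14 / 4.6 × 10^-4 = 2.17 × 10^-11
From the ICE table, Kb = x²/(0.0561 − x) = 2.17 × 10^-11.
Since Kb ≪ C₀, x ≈ √(Kb·C₀) = 1.10 × 10^-6 M.
(x/C₀ = 0.002% < 5%, so the approximation holds.)
pOH = 5.96, so pH = 14.00 − pOH = 8.04

pH = 8.04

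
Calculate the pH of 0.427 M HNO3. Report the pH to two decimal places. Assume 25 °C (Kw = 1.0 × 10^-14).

pH = 0.37

HNO3 is a strong acid and dissociates completely, so [H+] = 0.427 M.
pH = -log(0.427) = 0.37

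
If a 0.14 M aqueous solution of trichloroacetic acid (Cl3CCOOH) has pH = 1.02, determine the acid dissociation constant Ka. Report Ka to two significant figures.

[H+] = 10^(-1.02) = 9.55 × 10^-2 M
At equilibrium [HA] = 0.14 − 9.55 × 10^-2 = 4.45 × 10^-2 M
Ka = [H+][A-]/[HA] = (9.55 × 10^-2)² / 4.45 × 10^-2 = 2.0 × 10^-1

Ka = 2.0 × 10^-1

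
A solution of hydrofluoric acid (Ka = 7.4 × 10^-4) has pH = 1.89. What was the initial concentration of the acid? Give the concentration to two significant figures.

C₀ = 2.4 × 10^-1 M

[H+] = 10^(-1.89) = 1.29 × 10^-2 M = x
Ka = x²/(C₀ − x) ⇒ C₀ = x + x²/Ka
C₀ = 1.29 × 10^-2 + (1.29 × 10^-2)²/(7.4 × 10^-4) = 2.38 × 10^-1 M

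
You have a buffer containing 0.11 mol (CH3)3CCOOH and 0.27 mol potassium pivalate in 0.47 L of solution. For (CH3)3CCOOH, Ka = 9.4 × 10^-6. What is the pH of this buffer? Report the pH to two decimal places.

pKa = −log(9.4 × 10^-6) = 5.027
Henderson–Hasselbalch: pH = pKa + log([(CH3)3CCOO-]/[(CH3)3CCOOH]) = 5.027 + log(0.27/0.11)
pH = 5.027 + (+0.390) = 5.42

pH = 5.42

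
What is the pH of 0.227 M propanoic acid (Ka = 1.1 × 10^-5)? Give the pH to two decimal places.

CH3CH2COOH ⇌ CH3CH2COO- + H+
Ka = x²/(0.227 − x) = 1.1 × 10^-5
Neglecting x in the denominator: x = √(1.1 × 10^-5 × 0.227) = 1.58 × 10^-3 M
Check: 0.7% ionized — well under 5%, approximation valid.
pH = −log[H+] = −log(1.58 × 10^-3) = 2.80

pH = 2.80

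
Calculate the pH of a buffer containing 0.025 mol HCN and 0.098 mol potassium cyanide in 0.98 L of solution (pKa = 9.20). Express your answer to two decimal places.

Henderson–Hasselbalch: pH = pKa + log([CN-]/[HCN]) = 9.20 + log(0.098/0.025)
pH = 9.20 + (+0.593) = 9.79

pH = 9.79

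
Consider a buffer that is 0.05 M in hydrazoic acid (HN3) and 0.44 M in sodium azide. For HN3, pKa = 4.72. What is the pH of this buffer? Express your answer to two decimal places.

Henderson–Hasselbalch: pH = pKa + log([N3-]/[HN3]) = 4.72 + log(0.44/0.05)
pH = 4.72 + (+0.944) = 5.66

pH = 5.66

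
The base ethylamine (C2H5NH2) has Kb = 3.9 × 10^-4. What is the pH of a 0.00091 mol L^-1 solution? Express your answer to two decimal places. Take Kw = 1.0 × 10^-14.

pH = 10.64

C2H5NH2 + H2O ⇌ C2H5NH3+ + OH-
Let x = [OH-] at equilibrium. Kb = x²/(0.00091 − x).
The 5% rule fails; solving x² + Kb·x − Kb·C₀ = 0 exactly:
x = [−0.00039 + √(0.00039² + 1.42e-06)]/2 = 4.32 × 10^-4 M
pOH = 3.36, so pH = 14.00 − pOH = 10.64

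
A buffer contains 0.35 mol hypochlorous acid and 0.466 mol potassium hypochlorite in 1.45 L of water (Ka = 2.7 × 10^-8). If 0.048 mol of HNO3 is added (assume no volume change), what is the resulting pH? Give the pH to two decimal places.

pH = 7.59

After neutralization: n(HOCl) = 0.398 mol, n(OCl-) = 0.418 mol.
pKa = −log(2.7 × 10^-8) = 7.569
Henderson–Hasselbalch with mole ratio 0.418/0.398: pH = 7.569 + (+0.021)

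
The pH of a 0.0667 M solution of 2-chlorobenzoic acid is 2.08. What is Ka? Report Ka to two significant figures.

Ka = 1.2 × 10^-3

[H+] = 10^(-2.08) = 8.32 × 10^-3 M
At equilibrium [HA] = 0.0667 − 8.32 × 10^-3 = 5.84 × 10^-2 M
Ka = [H+][A-]/[HA] = (8.32 × 10^-3)² / 5.84 × 10^-2 = 1.2 × 10^-3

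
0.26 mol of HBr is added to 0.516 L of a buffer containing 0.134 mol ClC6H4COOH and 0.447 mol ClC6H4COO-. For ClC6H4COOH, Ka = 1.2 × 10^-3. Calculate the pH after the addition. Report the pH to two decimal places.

Added H+ converts ClC6H4COO- to ClC6H4COOH: ClC6H4COOH → 0.394 mol, ClC6H4COO- → 0.187 mol.
pKa = −log(1.2 × 10^-3) = 2.921
pH = pKa + log(n_ClC6H4COO-/n_ClC6H4COOH) = 2.921 + log(0.187/0.394) = 2.921 + (-0.324)

pH = 2.60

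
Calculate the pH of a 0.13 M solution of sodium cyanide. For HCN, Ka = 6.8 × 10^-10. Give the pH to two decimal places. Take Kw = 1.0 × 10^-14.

CN- is the conjugate base of the weak acid HCN.
Kb = Kw/Ka = 1.0×10^-14 / 6.8 × 10^-10 = 1.47 × 10^-5
Kb = [OH-]²/(0.13 − [OH-]) = 1.47 × 10^-5
Neglecting [OH-] in the denominator: [OH-] = √(1.47 × 10^-5 × 0.13) = 1.38 × 10^-3 M
([OH-]/C₀ = 1.1% < 5%, so the approximation holds.)
pOH = −log(1.38 × 10^-3) = 2.86; pH = 14.00 − 2.86 = 11.14

pH = 11.14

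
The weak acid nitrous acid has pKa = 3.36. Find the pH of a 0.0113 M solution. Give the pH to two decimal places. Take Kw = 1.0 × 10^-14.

pH = 2.70

HNO2 ⇌ NO2- + H+
Ka = 10^(−3.36) = 4.37 × 10^-4
From the ICE table, Ka = [H+]²/(0.0113 − [H+]) = 4.37 × 10^-4.
The 5% rule fails; solving [H+]² + Ka·[H+] − Ka·C₀ = 0 exactly:
[H+] = [−0.000437 + √(0.000437² + 1.98e-05)]/2 = 2.01 × 10^-3 M
pH = −log(2.01 × 10^-3) = 2.70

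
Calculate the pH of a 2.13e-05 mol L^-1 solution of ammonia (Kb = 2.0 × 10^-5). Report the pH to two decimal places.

pH = 9.11

NH3 + H2O ⇌ NH4+ + OH-
Kb = [OH-]²/(2.13e-05 − [OH-]) = 2.0 × 10^-5
[OH-] is not negligible relative to C₀; solve [OH-]² + 2e-05·[OH-] − 4.26e-10 = 0.
[OH-] = [−2e-05 + √(2e-05² + 1.7e-09)]/2 = 1.29 × 10^-5 M
pOH = −log(1.29 × 10^-5) = 4.89; pH = 14.00 − 4.89 = 9.11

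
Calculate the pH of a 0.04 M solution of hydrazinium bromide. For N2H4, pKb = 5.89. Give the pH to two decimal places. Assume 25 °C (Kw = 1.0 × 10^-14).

pH = 4.75

N2H5+ is the conjugate acid of the weak base N2H4.
Kb = 10^(−5.89) = 1.29 × 10^-6
Ka = Kw/Kb = 1.0×10^-14 / 1.29 × 10^-6 = 7.75 × 10^-9
Ka = [H+]²/(0.04 − [H+]) = 7.75 × 10^-9
Since Ka ≪ C₀, [H+] ≈ √(Ka·C₀) = 1.76 × 10^-5 M.
pH = −log(1.76 × 10^-5) = 4.75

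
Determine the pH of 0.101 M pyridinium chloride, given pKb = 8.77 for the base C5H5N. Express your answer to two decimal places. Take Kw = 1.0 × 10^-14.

C5H5NH+ is the conjugate acid of the weak base C5H5N.
Kb = 10^(−8.77) = 1.70 × 10^-9
Ka = Kw/Kb = 1.0×10^-14 / 1.70 × 10^-9 = 5.88 × 10^-6
Ka = [H+]²/(0.101 − [H+]) = 5.88 × 10^-6
Assume [H+] ≪ 0.101: [H+] ≈ √(5.88 × 10^-6 × 0.101) = 7.71 × 10^-4 M
Check: 0.76% ionized — well under 5%, approximation valid.
pH = −log(7.71 × 10^-4) = 3.11

pH = 3.11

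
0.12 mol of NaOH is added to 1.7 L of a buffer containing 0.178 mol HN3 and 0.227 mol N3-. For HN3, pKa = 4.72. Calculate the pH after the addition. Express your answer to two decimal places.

After neutralization: n(HN3) = 0.058 mol, n(N3-) = 0.347 mol.
pH = pKa + log([A⁻]/[HA]) = 4.72 + log(0.347/0.058) = 4.72 +0.777

pH = 5.50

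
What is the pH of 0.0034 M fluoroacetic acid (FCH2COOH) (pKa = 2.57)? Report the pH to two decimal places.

FCH2COOH ⇌ FCH2COO- + H+
Ka = 10^(−2.57) = 2.69 × 10^-3
From the ICE table, Ka = [H+]²/(0.0034 − [H+]) = 2.69 × 10^-3.
[H+] is not negligible relative to C₀; solve [H+]² + 0.00269·[H+] − 9.15e-06 = 0.
[H+] = (−Ka + √(Ka² + 4·Ka·C₀))/2 = 1.96 × 10^-3 M
pH = −log[H+] = −log(1.96 × 10^-3) = 2.71

pH = 2.71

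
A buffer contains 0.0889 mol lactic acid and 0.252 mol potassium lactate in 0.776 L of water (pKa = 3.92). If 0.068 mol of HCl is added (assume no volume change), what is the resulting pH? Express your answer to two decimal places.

After neutralization: n(CH3CH(OH)COOH) = 0.157 mol, n(CH3CH(OH)COO-) = 0.184 mol.
pH = pKa + log(n_CH3CH(OH)COO-/n_CH3CH(OH)COOH) = 3.92 + log(0.184/0.157) = 3.92 + (+0.069)

pH = 3.99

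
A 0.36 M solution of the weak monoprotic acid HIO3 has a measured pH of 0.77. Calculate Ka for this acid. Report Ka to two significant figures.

[H+] = 10^(-0.77) = 1.70 × 10^-1 M
At equilibrium [HA] = 0.36 − 1.70 × 10^-1 = 1.90 × 10^-1 M
Ka = [H+][A-]/[HA] = (1.70 × 10^-1)² / 1.90 × 10^-1 = 1.5 × 10^-1

Ka = 1.5 × 10^-1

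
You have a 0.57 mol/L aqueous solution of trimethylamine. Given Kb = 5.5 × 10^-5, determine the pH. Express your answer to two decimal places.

pH = 11.75

(CH3)3N + H2O ⇌ (CH3)3NH+ + OH-
From the ICE table, Kb = [OH-]²/(0.57 − [OH-]) = 5.5 × 10^-5.
Neglecting [OH-] in the denominator: [OH-] = √(5.5 × 10^-5 × 0.57) = 5.60 × 10^-3 M
([OH-]/C₀ = 0.98% < 5%, so the approximation holds.)
pOH = 2.25, so pH = 14.00 − pOH = 11.75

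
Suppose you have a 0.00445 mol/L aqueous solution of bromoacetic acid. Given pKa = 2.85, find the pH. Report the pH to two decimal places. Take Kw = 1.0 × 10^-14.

BrCH2COOH ⇌ BrCH2COO- + H+
Ka = 10^(−2.85) = 1.41 × 10^-3
From the ICE table, Ka = x²/(0.00445 − x) = 1.41 × 10^-3.
x is not negligible relative to C₀; solve x² + 0.00141·x − 6.27e-06 = 0.
x = [−0.00141 + √(0.00141² + 2.51e-05)]/2 = 1.90 × 10^-3 M
pH = −log(1.90 × 10^-3) = 2.72

pH = 2.72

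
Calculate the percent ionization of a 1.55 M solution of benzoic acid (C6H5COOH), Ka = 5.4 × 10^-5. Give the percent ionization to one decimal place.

C6H5COOH ⇌ C6H5COO- + H+; let x = [H+] at equilibrium.
x ≈ √(Ka·C₀) = √(5.4 × 10^-5 × 1.55) = 9.15 × 10^-3 M
Fraction ionized = 9.15 × 10^-3 / 1.55 = 0.0059 → 0.6%

0.6%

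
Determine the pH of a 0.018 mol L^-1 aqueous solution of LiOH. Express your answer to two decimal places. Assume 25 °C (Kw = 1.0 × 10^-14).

LiOH is a strong base; [OH-] = 0.018 M.
pOH = -log(0.018) = 1.74
pH = 14.00 - 1.74 = 12.26

pH = 12.26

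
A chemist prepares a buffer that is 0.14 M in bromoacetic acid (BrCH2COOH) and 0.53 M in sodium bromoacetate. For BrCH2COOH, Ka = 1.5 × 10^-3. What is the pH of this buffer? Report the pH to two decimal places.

pKa = −log(1.5 × 10^-3) = 2.824
Using pH = pKa + log([base]/[acid]) with [base]/[acid] = 0.53/0.14:
pH = 2.824 + (+0.578) = 3.40

pH = 3.40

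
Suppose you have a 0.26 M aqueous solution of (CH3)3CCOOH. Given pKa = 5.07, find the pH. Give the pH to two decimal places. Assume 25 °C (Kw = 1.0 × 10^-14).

pH = 2.83

(CH3)3CCOOH ⇌ (CH3)3CCOO- + H+
Ka = 10^(−5.07) = 8.51 × 10^-6
Ka = [H+]²/(0.26 − [H+]) = 8.51 × 10^-6
Assume [H+] ≪ 0.26: [H+] ≈ √(8.51 × 10^-6 × 0.26) = 1.49 × 10^-3 M
pH = −log(1.49 × 10^-3) = 2.83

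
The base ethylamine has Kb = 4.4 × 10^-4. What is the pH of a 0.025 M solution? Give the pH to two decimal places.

pH = 11.49

C2H5NH2 + H2O ⇌ C2H5NH3+ + OH-
Kb = [OH-]²/(0.025 − [OH-]) = 4.4 × 10^-4
Here C₀/Kb ≈ 56.8, so the small-[OH-] approximation fails. Use the quadratic:
[OH-] = (−Kb + √(Kb² + 4·Kb·C₀))/2 = 3.10 × 10^-3 M
pOH = −log(3.10 × 10^-3) = 2.51; pH = 14.00 − 2.51 = 11.49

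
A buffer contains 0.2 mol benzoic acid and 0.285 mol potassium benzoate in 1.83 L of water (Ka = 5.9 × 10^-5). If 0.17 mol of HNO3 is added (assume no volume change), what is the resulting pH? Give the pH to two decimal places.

pH = 3.72

After neutralization: n(C6H5COOH) = 0.37 mol, n(C6H5COO-) = 0.115 mol.
pKa = −log(5.9 × 10^-5) = 4.229
Henderson–Hasselbalch with mole ratio 0.115/0.37: pH = 4.229 + (-0.508)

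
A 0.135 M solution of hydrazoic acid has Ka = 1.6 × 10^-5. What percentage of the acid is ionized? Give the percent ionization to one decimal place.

1.1%

HN3 ⇌ N3- + H+; let x = [H+] at equilibrium.
x ≈ √(Ka·C₀) = √(1.6 × 10^-5 × 0.135) = 1.47 × 10^-3 M
% ionization = x/C₀ × 100% = 1.47 × 10^-3/0.135 × 100% = 1.1%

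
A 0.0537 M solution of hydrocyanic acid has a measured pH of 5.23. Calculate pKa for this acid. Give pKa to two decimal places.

pKa = 9.19

[H+] = 10^(-5.23) = 5.89 × 10^-6 M
At equilibrium [HA] = 0.0537 − 5.89 × 10^-6 = 5.37 × 10^-2 M
Ka = [H+][A-]/[HA] = (5.89 × 10^-6)² / 5.37 × 10^-2 = 6.46 × 10^-10
pKa = -log(6.46 × 10^-10) = 9.19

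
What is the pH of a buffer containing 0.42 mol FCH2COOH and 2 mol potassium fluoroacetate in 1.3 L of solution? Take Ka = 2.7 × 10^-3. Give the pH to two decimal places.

pH = 3.25

pKa = −log(2.7 × 10^-3) = 2.569
Using pH = pKa + log([base]/[acid]) with [base]/[acid] = 2/0.42:
pH = 2.569 + (+0.678) = 3.25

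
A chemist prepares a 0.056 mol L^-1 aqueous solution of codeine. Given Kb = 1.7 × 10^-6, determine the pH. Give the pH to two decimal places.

C18H21NO3 + H2O ⇌ C18H22NO3+ + OH-
From the ICE table, Kb = [OH-]²/(0.056 − [OH-]) = 1.7 × 10^-6.
Assume [OH-] ≪ 0.056: [OH-] ≈ √(1.7 × 10^-6 × 0.056) = 3.09 × 10^-4 M
Check: 0.55% ionized — well under 5%, approximation valid.
pOH = 3.51, so pH = 14.00 − pOH = 10.49

pH = 10.49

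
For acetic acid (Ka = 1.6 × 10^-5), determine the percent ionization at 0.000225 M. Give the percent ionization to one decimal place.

23.3%

CH3COOH ⇌ CH3COO- + H+; let x = [H+] at equilibrium.
Solve x² + 1.6e-05x − 3.6e-09 = 0 → x = 5.25 × 10^-5 M
Fraction ionized = 5.25 × 10^-5 / 0.000225 = 0.2333 → 23.3%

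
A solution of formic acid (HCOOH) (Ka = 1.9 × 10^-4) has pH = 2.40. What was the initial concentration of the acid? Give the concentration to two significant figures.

C₀ = 8.7 × 10^-2 M

[H+] = 10^(-2.40) = 3.98 × 10^-3 M = x
Ka = x²/(C₀ − x) ⇒ C₀ = x + x²/Ka
C₀ = 3.98 × 10^-3 + (3.98 × 10^-3)²/(1.9 × 10^-4) = 8.74 × 10^-2 M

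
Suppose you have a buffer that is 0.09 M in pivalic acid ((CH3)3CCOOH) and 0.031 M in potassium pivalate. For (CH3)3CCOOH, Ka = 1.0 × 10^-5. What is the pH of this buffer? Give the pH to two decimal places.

pKa = −log(1.0 × 10^-5) = 5.000
pH = pKa + log([A⁻]/[HA]) = 5.000 + log(0.031/0.09)
pH = 5.000 + (-0.463) = 4.54

pH = 4.54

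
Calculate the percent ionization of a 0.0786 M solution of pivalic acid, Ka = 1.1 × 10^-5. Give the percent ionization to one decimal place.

(CH3)3CCOOH ⇌ (CH3)3CCOO- + H+; let x = [H+] at equilibrium.
x ≈ √(Ka·C₀) = √(1.1 × 10^-5 × 0.0786) = 9.30 × 10^-4 M
% ionization = x/C₀ × 100% = 9.30 × 10^-4/0.0786 × 100% = 1.2%

1.2%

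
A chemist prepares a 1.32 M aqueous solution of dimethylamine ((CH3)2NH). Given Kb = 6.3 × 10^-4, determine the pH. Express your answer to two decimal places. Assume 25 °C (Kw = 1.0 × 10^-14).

pH = 12.46

(CH3)2NH + H2O ⇌ (CH3)2NH2+ + OH-
Let x = [OH-] at equilibrium. Kb = x²/(1.32 − x).
Assume x ≪ 1.32: x ≈ √(6.3 × 10^-4 × 1.32) = 2.88 × 10^-2 M
Check: 2.2% ionized — well under 5%, approximation valid.
pOH = 1.54, so pH = 14.00 − pOH = 12.46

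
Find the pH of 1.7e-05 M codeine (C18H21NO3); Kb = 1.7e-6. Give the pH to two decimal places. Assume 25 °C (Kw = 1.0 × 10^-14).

C18H21NO3 + H2O ⇌ C18H22NO3+ + OH-
Kb = x²/(1.7e-05 − x) = 1.7 × 10^-6
The 5% rule fails; solving x² + Kb·x − Kb·C₀ = 0 exactly:
x = [−1.7e-06 + √(1.7e-06² + 1.16e-10)]/2 = 4.59 × 10^-6 M
pOH = −log(4.59 × 10^-6) = 5.34; pH = 14.00 − 5.34 = 8.66

pH = 8.66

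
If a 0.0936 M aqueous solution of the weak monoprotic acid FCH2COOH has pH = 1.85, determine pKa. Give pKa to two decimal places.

[H+] = 10^(-1.85) = 1.41 × 10^-2 M
At equilibrium [HA] = 0.0936 − 1.41 × 10^-2 = 7.95 × 10^-2 M
Ka = [H+][A-]/[HA] = (1.41 × 10^-2)² / 7.95 × 10^-2 = 2.50 × 10^-3
pKa = -log(2.50 × 10^-3) = 2.60

pKa = 2.60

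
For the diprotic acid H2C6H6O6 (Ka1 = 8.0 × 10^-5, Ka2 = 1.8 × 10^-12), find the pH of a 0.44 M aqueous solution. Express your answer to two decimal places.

Ka1 ≫ Ka2, so treat the first dissociation as the only significant source of H+.
Ka1 = x²/(0.44 − x) = 8.0 × 10^-5
x ≈ √(8.0 × 10^-5 × 0.44) = 5.93 × 10^-3 M
pH = −log(5.93 × 10^-3) = 2.23

pH = 2.23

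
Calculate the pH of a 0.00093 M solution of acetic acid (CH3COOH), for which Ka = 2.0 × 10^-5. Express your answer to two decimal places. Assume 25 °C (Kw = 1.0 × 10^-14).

CH3COOH ⇌ CH3COO- + H+
Ka = [H+]²/(0.00093 − [H+]) = 2.0 × 10^-5
The 5% rule fails; solving [H+]² + Ka·[H+] − Ka·C₀ = 0 exactly:
[H+] = [−2e-05 + √(2e-05² + 7.44e-08)]/2 = 1.27 × 10^-4 M
pH = −log(1.27 × 10^-4) = 3.90

pH = 3.90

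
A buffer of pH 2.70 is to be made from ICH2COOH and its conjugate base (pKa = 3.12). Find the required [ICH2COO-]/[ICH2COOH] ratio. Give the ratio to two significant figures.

ratio = 0.38

pH = pKa + log(r) ⇒ log(r) = 2.70 − 3.12 = -0.42
r = [ICH2COO-]/[ICH2COOH] = 10^(-0.42) = 0.38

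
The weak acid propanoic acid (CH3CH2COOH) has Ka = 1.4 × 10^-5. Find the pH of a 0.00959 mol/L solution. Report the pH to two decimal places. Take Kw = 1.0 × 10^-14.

CH3CH2COOH ⇌ CH3CH2COO- + H+
From the ICE table, Ka = [H+]²/(0.00959 − [H+]) = 1.4 × 10^-5.
Since Ka ≪ C₀, [H+] ≈ √(Ka·C₀) = 3.66 × 10^-4 M.
pH = −log(3.66 × 10^-4) = 3.44

pH = 3.44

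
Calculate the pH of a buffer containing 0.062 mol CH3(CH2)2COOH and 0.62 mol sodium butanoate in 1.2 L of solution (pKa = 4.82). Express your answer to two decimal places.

pH = 5.82

pH = pKa + log([A⁻]/[HA]) = 4.82 + log(0.62/0.062)
pH = 4.82 + (+1.000) = 5.82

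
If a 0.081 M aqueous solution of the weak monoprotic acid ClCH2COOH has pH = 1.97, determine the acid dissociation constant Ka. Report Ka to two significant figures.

[H+] = 10^(-1.97) = 1.07 × 10^-2 M
At equilibrium [HA] = 0.081 − 1.07 × 10^-2 = 7.03 × 10^-2 M
Ka = [H+][A-]/[HA] = (1.07 × 10^-2)² / 7.03 × 10^-2 = 1.6 × 10^-3

Ka = 1.6 × 10^-3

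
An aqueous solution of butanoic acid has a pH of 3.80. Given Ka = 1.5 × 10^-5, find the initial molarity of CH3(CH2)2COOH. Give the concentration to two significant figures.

C₀ = 1.8 × 10^-3 M

[H+] = 10^(-3.80) = 1.58 × 10^-4 M = x
Ka = x²/(C₀ − x) ⇒ C₀ = x + x²/Ka
C₀ = 1.58 × 10^-4 + (1.58 × 10^-4)²/(1.5 × 10^-5) = 1.82 × 10^-3 M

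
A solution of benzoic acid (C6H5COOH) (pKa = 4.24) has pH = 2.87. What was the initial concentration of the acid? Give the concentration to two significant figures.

[H+] = 10^(-2.87) = 1.35 × 10^-3 M = x
Ka = 10^(−4.24) = 5.75 × 10^-5
Ka = x²/(C₀ − x) ⇒ C₀ = x + x²/Ka
C₀ = 1.35 × 10^-3 + (1.35 × 10^-3)²/(5.75 × 10^-5) = 3.30 × 10^-2 M

C₀ = 3.3 × 10^-2 M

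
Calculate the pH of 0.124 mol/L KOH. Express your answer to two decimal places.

KOH is a strong base; [OH-] = 0.124 M.
pOH = -log(0.124) = 0.91
pH = 14.00 - 0.91 = 13.09

pH = 13.09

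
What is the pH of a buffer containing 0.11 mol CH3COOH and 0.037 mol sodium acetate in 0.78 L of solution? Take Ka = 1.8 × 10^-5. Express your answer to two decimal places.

pH = 4.27

pKa = −log(1.8 × 10^-5) = 4.745
pH = pKa + log([A⁻]/[HA]) = 4.745 + log(0.037/0.11)
pH = 4.745 + (-0.473) = 4.27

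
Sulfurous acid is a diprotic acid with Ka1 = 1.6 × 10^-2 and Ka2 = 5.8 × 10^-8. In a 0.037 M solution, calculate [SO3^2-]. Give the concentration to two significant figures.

First ionization gives [H+] ≈ [HSO3-] = 1.76 × 10^-2 M.
Second step: Ka2 = [H+][SO3^2-]/[HSO3-] ≈ [SO3^2-] (since [H+] ≈ [HSO3-]).
So [SO3^2-] ≈ Ka2.

5.8 × 10^-8 M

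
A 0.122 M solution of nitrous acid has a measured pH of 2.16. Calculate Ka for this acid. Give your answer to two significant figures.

Ka = 4.2 × 10^-4

[H+] = 10^(-2.16) = 6.92 × 10^-3 M
At equilibrium [HA] = 0.122 − 6.92 × 10^-3 = 1.15 × 10^-1 M
Ka = [H+][A-]/[HA] = (6.92 × 10^-3)² / 1.15 × 10^-1 = 4.2 × 10^-4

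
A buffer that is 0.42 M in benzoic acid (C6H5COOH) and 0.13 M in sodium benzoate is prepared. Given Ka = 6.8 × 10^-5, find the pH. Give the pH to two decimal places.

pKa = −log(6.8 × 10^-5) = 4.167
Using pH = pKa + log([base]/[acid]) with [base]/[acid] = 0.13/0.42:
pH = 4.167 + (-0.509) = 3.66

pH = 3.66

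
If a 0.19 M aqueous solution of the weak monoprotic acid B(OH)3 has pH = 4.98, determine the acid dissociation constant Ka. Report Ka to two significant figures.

Ka = 5.8 × 10^-10

[H+] = 10^(-4.98) = 1.05 × 10^-5 M
At equilibrium [HA] = 0.19 − 1.05 × 10^-5 = 1.90 × 10^-1 M
Ka = [H+][A-]/[HA] = (1.05 × 10^-5)² / 1.90 × 10^-1 = 5.8 × 10^-10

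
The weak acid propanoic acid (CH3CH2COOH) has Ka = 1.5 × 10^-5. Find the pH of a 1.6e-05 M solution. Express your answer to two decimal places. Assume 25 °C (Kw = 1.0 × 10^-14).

pH = 5.01

CH3CH2COOH ⇌ CH3CH2COO- + H+
Let x = [H+] at equilibrium. Ka = x²/(1.6e-05 − x).
x is not negligible relative to C₀; solve x² + 1.5e-05·x − 2.4e-10 = 0.
x = [−1.5e-05 + √(1.5e-05² + 9.6e-10)]/2 = 9.71 × 10^-6 M
pH = −log[H+] = −log(9.71 × 10^-6) = 5.01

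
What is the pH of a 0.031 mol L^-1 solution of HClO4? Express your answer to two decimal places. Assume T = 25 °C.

pH = 1.51

HClO4 is a strong acid and dissociates completely, so [H+] = 0.031 M.
pH = -log(0.031) = 1.51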